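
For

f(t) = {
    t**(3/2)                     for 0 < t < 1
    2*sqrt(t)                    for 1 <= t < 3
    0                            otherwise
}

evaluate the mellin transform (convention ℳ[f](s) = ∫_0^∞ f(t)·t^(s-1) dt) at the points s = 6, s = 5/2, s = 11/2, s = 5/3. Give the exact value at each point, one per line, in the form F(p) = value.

along the cuts 1, ℳ[f](s) splits into 2 integrals
on [0, 1): add ∫ t**(3/2)·t^(s-1) dt
segment 1 to 3 holds 2*sqrt(t); add its integral

F(6) = -34/195 + 2916*sqrt(3)/13
F(5/2) = 211/12
F(11/2) = 5099/21
F(5/3) = -150/247 + 108*3**(1/6)/13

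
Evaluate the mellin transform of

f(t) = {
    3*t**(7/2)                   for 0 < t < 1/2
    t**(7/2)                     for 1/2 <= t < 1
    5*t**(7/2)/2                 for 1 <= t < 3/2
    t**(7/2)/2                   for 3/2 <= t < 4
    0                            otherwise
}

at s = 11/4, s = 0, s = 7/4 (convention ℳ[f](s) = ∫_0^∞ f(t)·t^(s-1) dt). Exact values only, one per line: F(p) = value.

summing 4 kernel integrals split by 1/2, 1, 3/2 yields ℳ[f](s)
∫ 3*t**(7/2)·t^(s-1) over [0, 1/2)
segment 1/2 to 1 holds t**(7/2); add its integral
the [1, 3/2) slice contributes ∫ 5*t**(7/2)/2·t^(s-1) dt
for t in [3/2, 4): the term is ∫ t**(7/2)/2·t^(s-1)

F(11/4) = -6/25 + 2**(3/4)/400 + 729*2**(3/4)*3**(1/4)/400 + 8192*sqrt(2)/25
F(0) = sqrt(2)/28 + 27*sqrt(6)/28 + 125/7
F(7/4) = -2/7 + 2**(3/4)/168 + 81*2**(3/4)*3**(1/4)/56 + 2048*sqrt(2)/21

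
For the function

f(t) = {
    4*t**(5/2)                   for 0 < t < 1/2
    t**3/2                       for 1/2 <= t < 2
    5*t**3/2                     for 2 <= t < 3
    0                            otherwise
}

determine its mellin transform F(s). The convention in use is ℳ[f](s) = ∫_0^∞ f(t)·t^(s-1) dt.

(-256*2**s*(2*s + 5) + 16*2**(1/2 - s)*(s + 3) + 1080*3**s*(2*s + 5) - (2*s + 5)/2**s)/(16*(s + 3)*(2*s + 5))
  Re(s) > -5/2

the 3 pieces separated at 1/2, 2 each add one integral
[0, 1/2) adds the kernel integral of 4*t**(5/2)
the [1/2, 2) slice contributes ∫ t**3/2·t^(s-1) dt
on [2, 3): add ∫ 5*t**3/2·t^(s-1) dt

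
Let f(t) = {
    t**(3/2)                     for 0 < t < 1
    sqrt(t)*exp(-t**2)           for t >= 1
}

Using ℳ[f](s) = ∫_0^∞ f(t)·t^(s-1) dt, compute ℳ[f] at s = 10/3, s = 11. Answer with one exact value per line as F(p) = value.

invert the shared t-power to get t on [0, 1); exp(-t**2) on [1, ∞)
remove the power substitution first: sqrt(t) on [0, 1); exp(-t) on [1, ∞)
along the cuts 1, ℳ[f](s) splits into 2 integrals
over [0, 1), the kernel integral of t**(3/2) enters the sum
piece [1, ∞): integrate sqrt(t)*exp(-t**2) against the kernel

F(10/3) = 6/29 + uppergamma(23/12, 1)/2
F(11) = 2/25 + uppergamma(23/4, 1)/2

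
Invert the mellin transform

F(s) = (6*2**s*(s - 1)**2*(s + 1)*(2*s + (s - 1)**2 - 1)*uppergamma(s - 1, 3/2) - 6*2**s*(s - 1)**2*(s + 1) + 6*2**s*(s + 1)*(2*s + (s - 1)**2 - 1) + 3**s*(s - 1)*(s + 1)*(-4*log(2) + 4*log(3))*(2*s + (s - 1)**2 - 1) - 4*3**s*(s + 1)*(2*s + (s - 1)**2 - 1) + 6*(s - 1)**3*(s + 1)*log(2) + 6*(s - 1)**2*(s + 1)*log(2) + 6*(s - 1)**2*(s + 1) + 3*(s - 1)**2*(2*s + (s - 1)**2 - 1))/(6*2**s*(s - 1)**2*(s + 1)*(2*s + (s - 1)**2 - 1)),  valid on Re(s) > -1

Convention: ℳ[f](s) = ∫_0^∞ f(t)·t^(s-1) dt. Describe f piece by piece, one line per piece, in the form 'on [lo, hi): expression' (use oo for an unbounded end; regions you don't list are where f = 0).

invert the shared t-power to get t**2 on [0, 1/2); t*log(t) on [1/2, 1); log(t) on [1, 3/2); …
breakpoints 1/2, 1, 3/2: one integral from each of the 4 segments
piece [0, 1/2): integrate t against the kernel
for t in [1/2, 1): the term is ∫ log(t)·t^(s-1)
between 1 and 3/2 the integrand is log(t)/t·t^(s-1)
between 3/2 and ∞ the integrand is exp(-t)/t·t^(s-1)

on [0, 1/2): t
on [1/2, 1): log(t)
on [1, 3/2): log(t)/t
on [3/2, oo): exp(-t)/t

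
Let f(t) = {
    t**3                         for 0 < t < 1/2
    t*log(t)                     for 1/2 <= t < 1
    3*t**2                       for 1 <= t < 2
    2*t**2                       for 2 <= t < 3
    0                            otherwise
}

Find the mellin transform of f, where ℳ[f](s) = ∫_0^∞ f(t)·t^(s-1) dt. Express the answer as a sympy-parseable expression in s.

remove the shared t-power first: t on [0, 1/2); log(t)/t on [1/2, 1); 3 on [1, 2); …
linearity at 1/2, 1, 2 turns ℳ[f](s) into 4 summed integrals
the [0, 1/2) slice contributes ∫ t**3·t^(s-1) dt
piece [1/2, 1): integrate t*log(t) against the kernel
segment [1, 2) carries 3*t**2; integrate it
on [2, 3) integrate f = 2*t**2 against the kernel

(32*2**(2*s)*(s + 3)*(2*s - (s + 2)**2 + 3) + 8*2**s*(s + 2)*(s + 3) - 24*2**s*(s + 3)*(2*s - (s + 2)**2 + 3) + 144*6**s*(s + 3)*(2*s - (s + 2)**2 + 3) - 4*(s + 2)**2*(s + 3)*log(2) - 4*(s + 2)*(s + 3) + 4*(s + 2)*(s + 3)*log(2) + (s + 2)*(2*s - (s + 2)**2 + 3))/(8*2**s*(s + 2)*(s + 3)*(2*s - (s + 2)**2 + 3))
  Re(s) > -3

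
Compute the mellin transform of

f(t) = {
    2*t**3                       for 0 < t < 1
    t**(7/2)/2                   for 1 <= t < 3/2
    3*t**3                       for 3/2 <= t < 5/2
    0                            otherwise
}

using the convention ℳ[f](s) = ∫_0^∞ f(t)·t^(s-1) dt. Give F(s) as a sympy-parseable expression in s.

(27*(3/2)**(s + 1/2)*(s + 3) + 375*(5/2)**s*(2*s + 7) + 24*s + 88 - 81*3**s*(2*s + 7)/2**s)/(8*(s + 3)*(2*s + 7))
  Re(s) > -3

linearity at 1, 3/2 turns ℳ[f](s) into 3 summed integrals
on [0, 1): add ∫ 2*t**3·t^(s-1) dt
over [1, 3/2), the kernel integral of t**(7/2)/2 enters the sum
over [3/2, 5/2), the kernel integral of 3*t**3 enters the sum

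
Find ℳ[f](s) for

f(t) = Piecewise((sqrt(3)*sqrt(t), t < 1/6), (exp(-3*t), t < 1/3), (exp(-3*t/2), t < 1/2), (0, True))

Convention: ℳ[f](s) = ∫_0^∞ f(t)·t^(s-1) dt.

(2**s*(2*s + 1)*uppergamma(s, 1/2) - 2**s*(2*s + 1)*uppergamma(s, 1) + 4**s*(2*s + 1)*uppergamma(s, 1/2) - 4**s*(2*s + 1)*uppergamma(s, 3/4) + sqrt(2))/(6**s*(2*s + 1))
  Re(s) > -1/2

reversing the common scale on t: sqrt(2)*sqrt(t) on [0, 1/4); exp(-2*t) on [1/4, 1/2); exp(-t) on [1/2, 3/4)
invert the common scale on t to get sqrt(t) on [0, 1/2); exp(-t) on [1/2, 1); exp(-t/2) on [1, 3/2)
along the cuts 1/6, 1/3, ℳ[f](s) splits into 3 integrals
over [0, 1/6), the kernel integral of sqrt(3)*sqrt(t) enters the sum
∫ over [1/6, 1/3) of exp(-3*t)·t^(s-1) joins the sum
the [1/3, 1/2) slice contributes ∫ exp(-3*t/2)·t^(s-1) dt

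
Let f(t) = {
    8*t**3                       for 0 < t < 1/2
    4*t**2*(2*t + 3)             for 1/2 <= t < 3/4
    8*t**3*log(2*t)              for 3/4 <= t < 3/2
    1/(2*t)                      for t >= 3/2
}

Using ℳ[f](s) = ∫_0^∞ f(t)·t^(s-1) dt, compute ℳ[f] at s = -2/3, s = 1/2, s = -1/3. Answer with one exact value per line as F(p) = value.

peel off the common scale on t: t**3 on [0, 1); t**2*(t + 3) on [1, 3/2); t**3*log(t) on [3/2, 3); …
undo the shared t-power: t on [0, 1); t + 3 on [1, 3/2); t*log(t) on [3/2, 3); …
decompose at 1/2, 3/4, 3/2; ℳ[f](s) sums the 4 pieces' integrals
between 0 and 1/2 the integrand is 8*t**3·t^(s-1)
over [1/2, 3/4), the kernel integral of 4*t**2*(2*t + 3) enters the sum
on [3/4, 3/2) integrate f = 8*t**3*log(2*t) against the kernel
between 3/2 and ∞ the integrand is 1/(2*t)·t^(s-1)

F(-2/3) = -1166*12**(1/3)/735 - 9*2**(2/3)/4 - 27*6**(1/3)*log(3)/28 + 27*6**(1/3)*log(2)/28 + 1863*6**(1/3)/392 + 27*12**(1/3)*log(3)/7
F(1/2) = -113*sqrt(6)/147 - 27*sqrt(3)*log(3)/56 - 3*sqrt(2)/5 + 27*sqrt(3)*log(2)/56 + 3861*sqrt(3)/1960 + 27*sqrt(6)*log(3)/7
F(-1/3) = -227*18**(1/3)/192 - 9*2**(1/3)/5 - 27*6**(2/3)*log(3)/64 + 27*6**(2/3)*log(2)/64 + 4941*6**(2/3)/2560 + 27*18**(1/3)*log(3)/8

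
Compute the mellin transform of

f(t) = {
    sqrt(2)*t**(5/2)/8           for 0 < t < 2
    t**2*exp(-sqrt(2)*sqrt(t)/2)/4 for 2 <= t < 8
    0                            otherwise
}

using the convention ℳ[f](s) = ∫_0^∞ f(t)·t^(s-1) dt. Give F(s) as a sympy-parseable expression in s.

undo the common scale on t: t**(5/2) on [0, 1); t**2*exp(-sqrt(t)) on [1, 4)
remove the shared t-power first: sqrt(t) on [0, 1); exp(-sqrt(t)) on [1, 4)
the power substitution comes off first: t on [0, 1); exp(-t) on [1, 2)
breakpoints 2: one integral from each of the 2 segments
on [0, 2) integrate f = sqrt(2)*t**(5/2)/8 against the kernel
∫ over [2, 8) of t**2*exp(-sqrt(2)*sqrt(t)/2)/4·t^(s-1) joins the sum

2*2**s*((2*s + 5)*uppergamma(2*s + 4, 1) - (2*s + 5)*uppergamma(2*s + 4, 2) + 1)/(2*s + 5)
  Re(s) > -5/2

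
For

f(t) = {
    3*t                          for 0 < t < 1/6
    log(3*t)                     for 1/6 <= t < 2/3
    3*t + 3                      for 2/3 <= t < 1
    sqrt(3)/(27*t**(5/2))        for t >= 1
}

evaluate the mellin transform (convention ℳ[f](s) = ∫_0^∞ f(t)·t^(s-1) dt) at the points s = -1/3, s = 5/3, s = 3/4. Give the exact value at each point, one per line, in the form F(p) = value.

back out the common scale on t: t on [0, 1/2); log(t) on [1/2, 2); t + 3 on [2, 3); …
breakpoints 1/6, 2/3, 1: one integral from each of the 4 segments
∫ over [0, 1/6) of 3*t·t^(s-1) joins the sum
the [1/6, 2/3) slice contributes ∫ log(3*t)·t^(s-1) dt
on [2/3, 1) integrate f = (3*t + 3) against the kernel
on [1, ∞) integrate f = sqrt(3)/(27*t**(5/2)) against the kernel

F(-1/3) = -log(2**(3*12**(1/3)/2 + 3*6**(1/3))) - 9/2 - 3*12**(1/3)/2 + 2*sqrt(3)/153 + 39*6**(1/3)/4
F(5/3) = -97*12**(1/3)/150 + 6**(1/3)*log(2)/60 + 73*6**(1/3)/4800 + 2*sqrt(3)/45 + 2*12**(1/3)*log(2)/15 + 117/40
F(3/4) = 6**(1/4)*(-436*sqrt(2) + 2*2**(3/4)*3**(1/4) + 65 + log(2**(42 + 84*sqrt(2))) + 180*6**(3/4))/189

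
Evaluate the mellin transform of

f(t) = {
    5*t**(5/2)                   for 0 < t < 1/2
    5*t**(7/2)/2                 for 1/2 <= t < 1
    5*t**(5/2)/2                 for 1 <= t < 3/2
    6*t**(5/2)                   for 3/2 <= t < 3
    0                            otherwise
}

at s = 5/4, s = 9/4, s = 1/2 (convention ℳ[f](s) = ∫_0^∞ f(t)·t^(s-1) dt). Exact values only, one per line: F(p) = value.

F(5/4) = -63*2**(1/4)*3**(3/4)/40 - 8/57 + 61*2**(1/4)/912 + 216*3**(3/4)/5
F(9/4) = -567*2**(1/4)*3**(3/4)/304 - 40/437 + 365*2**(1/4)/13984 + 1944*3**(3/4)/19
F(1/2) = 6403/128

decompose at 1/2, 1, 3/2; ℳ[f](s) sums the 4 pieces' integrals
on [0, 1/2): add ∫ 5*t**(5/2)·t^(s-1) dt
∫ 5*t**(7/2)/2·t^(s-1) over [1/2, 1)
[1, 3/2) adds the kernel integral of 5*t**(5/2)/2
for t in [3/2, 3): the term is ∫ 6*t**(5/2)·t^(s-1)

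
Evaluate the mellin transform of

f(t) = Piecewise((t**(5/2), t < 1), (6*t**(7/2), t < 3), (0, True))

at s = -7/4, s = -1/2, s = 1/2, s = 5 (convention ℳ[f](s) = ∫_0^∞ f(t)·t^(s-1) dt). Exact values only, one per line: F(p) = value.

treat the 2 regions marked off by 1 separately and sum
over [0, 1), the kernel integral of t**(5/2) enters the sum
∫ 6*t**(7/2)·t^(s-1) over [1, 3)

F(-7/4) = -44/21 + 72*3**(3/4)/7
F(-1/2) = 105/2
F(1/2) = 361/3
F(5) = -146/255 + 78732*sqrt(3)/17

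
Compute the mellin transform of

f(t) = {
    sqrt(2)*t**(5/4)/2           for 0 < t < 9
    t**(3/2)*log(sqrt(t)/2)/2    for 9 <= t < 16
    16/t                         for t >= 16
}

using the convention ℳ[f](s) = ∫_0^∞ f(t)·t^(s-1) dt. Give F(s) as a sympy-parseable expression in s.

back out the power substitution: sqrt(2)*t**(5/2)/2 on [0, 3); t**3*log(t/2)/2 on [3, 4); 16/t**2 on [4, ∞)
the shared t-power comes off first: sqrt(2)*sqrt(t)/2 on [0, 3); t*log(t/2)/2 on [3, 4); 16/t**4 on [4, ∞)
remove the common scale on t first: sqrt(t) on [0, 3/2); t*log(t) on [3/2, 2); t**(-4) on [2, ∞)
breakpoints 9, 16: one integral from each of the 3 segments
the [0, 9) slice contributes ∫ sqrt(2)*t**(5/4)/2·t^(s-1) dt
∫ over [9, 16) of t**(3/2)*log(sqrt(t)/2)/2·t^(s-1) joins the sum
∫ 16/t·t^(s-1) over [16, ∞)

(128*16**s*(s - 1)*(s + 1)*(4*s + 5)*log(2) + 64*16**s*(s - 1)*(4*s + 5)*log(2) - 16**s*(4*s + 5)*(4*s + 4*(s + 1)**2 + 5) - 64*2**(4*s)*(s - 1)*(4*s + 5) + 27*3**(2*s)*(s - 1)*(4*s + 5) + 18*3**(2*s)*sqrt(6)*(s - 1)*(4*s + 4*(s + 1)**2 + 5) + 9**s*(s - 1)*(s + 1)*(4*s + 5)*(-54*log(3) + 54*log(2)) + 9**s*(s - 1)*(4*s + 5)*(-27*log(3) + 27*log(2)))/((s - 1)*(4*s + 5)*(4*s + 4*(s + 1)**2 + 5))
  -5/4 < Re(s) < 1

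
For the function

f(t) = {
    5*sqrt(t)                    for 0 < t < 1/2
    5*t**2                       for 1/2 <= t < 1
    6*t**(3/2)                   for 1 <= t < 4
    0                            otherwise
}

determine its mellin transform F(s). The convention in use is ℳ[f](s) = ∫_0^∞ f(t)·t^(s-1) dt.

(384*2**(2*s)*(s + 2)*(2*s + 1) + 20*2**(1/2 - s)*(s + 2)*(2*s + 3) - 48*(s + 2)*(2*s + 1) + 20*(2*s + 1)*(2*s + 3) - 5*(2*s + 1)*(2*s + 3)/2**s)/(4*(s + 2)*(2*s + 1)*(2*s + 3))
  Re(s) > -1/2

along the cuts 1/2, 1, ℳ[f](s) splits into 3 integrals
between 0 and 1/2 the integrand is 5*sqrt(t)·t^(s-1)
for t in [1/2, 1): the term is ∫ 5*t**2·t^(s-1)
[1, 4) adds the kernel integral of 6*t**(3/2)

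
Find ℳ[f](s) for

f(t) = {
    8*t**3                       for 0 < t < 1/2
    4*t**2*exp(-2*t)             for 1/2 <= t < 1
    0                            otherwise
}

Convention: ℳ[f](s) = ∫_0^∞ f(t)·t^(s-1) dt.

((s + 3)*uppergamma(s + 2, 1) - (s + 3)*uppergamma(s + 2, 2) + 1)/(2**s*(s + 3))
  Re(s) > -3

remove the common scale on t first: t**3 on [0, 1); t**2*exp(-t) on [1, 2)
invert the shared t-power to get t on [0, 1); exp(-t) on [1, 2)
treat the 2 regions marked off by 1/2 separately and sum
∫ 8*t**3·t^(s-1) over [0, 1/2)
piece [1/2, 1): integrate 4*t**2*exp(-2*t) against the kernel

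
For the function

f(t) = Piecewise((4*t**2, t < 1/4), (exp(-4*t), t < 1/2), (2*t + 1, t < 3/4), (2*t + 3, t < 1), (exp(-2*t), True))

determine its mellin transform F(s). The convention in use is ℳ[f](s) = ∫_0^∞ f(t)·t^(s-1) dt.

(20*2**(2*s)*s*(s + 2) + 12*2**(2*s)*(s + 2) + 4*2**s*s*(s + 1)*(s + 2)*uppergamma(s, 2) - 8*2**s*s*(s + 2) - 4*2**s*(s + 2) - 8*3**s*s*(s + 2) - 8*3**s*(s + 2) + 4*s*(s + 1)*(s + 2)*uppergamma(s, 1) - 4*s*(s + 1)*(s + 2)*uppergamma(s, 2) + s*(s + 1))/(4*2**(2*s)*s*(s + 1)*(s + 2))
  Re(s) > -2

the common scale on t comes off first: t**2 on [0, 1/2); exp(-2*t) on [1/2, 1); t + 1 on [1, 3/2); …
split f at 1/4, 1/2, 3/4, 1: ℳ[f](s) collects 5 kernel integrals
for t in [0, 1/4): the term is ∫ 4*t**2·t^(s-1)
over [1/4, 1/2), the kernel integral of exp(-4*t) enters the sum
piece [1/2, 3/4): integrate (2*t + 1) against the kernel
on [3/4, 1): add ∫ (2*t + 3)·t^(s-1) dt
∫ exp(-2*t)·t^(s-1) over [1, ∞)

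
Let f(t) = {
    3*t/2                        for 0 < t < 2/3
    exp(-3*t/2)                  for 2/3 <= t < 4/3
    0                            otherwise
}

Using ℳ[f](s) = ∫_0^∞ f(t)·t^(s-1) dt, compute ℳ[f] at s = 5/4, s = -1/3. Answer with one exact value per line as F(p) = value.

strip the common scale on t: t on [0, 1); exp(-t) on [1, 2)
slice at 2/3, transform all 2 pieces, and sum them
over [0, 2/3), the kernel integral of 3*t/2 enters the sum
on [2/3, 4/3) integrate f = exp(-3*t/2) against the kernel

F(5/4) = 2*54**(1/4)*(-9*uppergamma(5/4, 2) + 9*uppergamma(5/4, 1) + 4)/81
F(-1/3) = 12**(1/3)*(-2*uppergamma(-1/3, 2) + 2*uppergamma(-1/3, 1) + 3)/4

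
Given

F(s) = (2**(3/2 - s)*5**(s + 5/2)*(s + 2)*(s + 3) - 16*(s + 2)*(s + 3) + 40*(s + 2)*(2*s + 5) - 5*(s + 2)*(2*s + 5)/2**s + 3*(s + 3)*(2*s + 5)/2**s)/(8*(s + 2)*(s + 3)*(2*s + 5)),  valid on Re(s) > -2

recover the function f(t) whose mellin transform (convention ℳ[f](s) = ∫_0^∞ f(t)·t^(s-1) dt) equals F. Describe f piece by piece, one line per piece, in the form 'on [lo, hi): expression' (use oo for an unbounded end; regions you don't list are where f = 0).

on [0, 1/2): 3*t**2/2
on [1/2, 1): 5*t**3
on [1, 5/2): t**(5/2)

linearity at 1/2, 1 turns ℳ[f](s) into 3 summed integrals
∫ 3*t**2/2·t^(s-1) over [0, 1/2)
segment [1/2, 1) carries 5*t**3; integrate it
on [1, 5/2) integrate f = t**(5/2) against the kernel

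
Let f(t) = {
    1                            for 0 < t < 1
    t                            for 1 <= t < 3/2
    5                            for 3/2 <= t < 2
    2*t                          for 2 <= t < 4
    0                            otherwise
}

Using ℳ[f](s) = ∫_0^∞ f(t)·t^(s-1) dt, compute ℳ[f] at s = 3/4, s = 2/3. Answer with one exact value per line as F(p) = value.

decompose at 1, 3/2, 2; ℳ[f](s) sums the 4 pieces' integrals
piece [0, 1): integrate 1 against the kernel
between 1 and 3/2 the integrand is t·t^(s-1)
∫ 5·t^(s-1) over [3/2, 2)
on [2, 4): add ∫ 2*t·t^(s-1) dt

F(3/4) = -61*2**(1/4)*3**(3/4)/21 + 16/21 + 92*2**(3/4)/21 + 64*sqrt(2)/7
F(2/3) = -33*2**(1/3)*3**(2/3)/10 + 9/10 + 51*2**(2/3)/10 + 48*2**(1/3)/5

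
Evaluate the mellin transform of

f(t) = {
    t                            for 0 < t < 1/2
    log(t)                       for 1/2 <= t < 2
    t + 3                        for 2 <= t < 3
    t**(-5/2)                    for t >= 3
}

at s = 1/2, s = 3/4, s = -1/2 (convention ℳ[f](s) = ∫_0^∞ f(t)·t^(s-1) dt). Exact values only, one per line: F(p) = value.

F(1/2) = sqrt(2)*(-330 + sqrt(2) + 108*log(2) + 144*sqrt(6))/36
F(3/4) = 2**(1/4)*(-436*sqrt(2) + 2*2**(3/4)*3**(1/4) + 65 + log(2**(42 + 84*sqrt(2))) + 180*6**(3/4))/63
F(-1/2) = sqrt(2)*(-486*log(2) + sqrt(2) + 648)/162

breakpoints 1/2, 2, 3: one integral from each of the 4 segments
for t in [0, 1/2): the term is ∫ t·t^(s-1)
the [1/2, 2) slice contributes ∫ log(t)·t^(s-1) dt
over [2, 3), the kernel integral of (t + 3) enters the sum
segment [3, ∞) carries t**(-5/2); integrate it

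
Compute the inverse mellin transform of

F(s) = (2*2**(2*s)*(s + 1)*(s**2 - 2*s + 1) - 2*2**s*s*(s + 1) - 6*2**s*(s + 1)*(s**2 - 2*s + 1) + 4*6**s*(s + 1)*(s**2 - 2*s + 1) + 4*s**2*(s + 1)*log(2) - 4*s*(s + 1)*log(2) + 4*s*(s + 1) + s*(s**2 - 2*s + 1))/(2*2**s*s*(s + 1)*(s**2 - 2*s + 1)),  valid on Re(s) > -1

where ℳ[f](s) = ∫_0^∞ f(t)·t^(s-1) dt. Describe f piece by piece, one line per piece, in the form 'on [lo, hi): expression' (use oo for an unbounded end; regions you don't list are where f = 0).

integrate the 4 segments split at 1/2, 1, 2, then add the results
[0, 1/2) adds the kernel integral of t
between 1/2 and 1 the integrand is log(t)/t·t^(s-1)
[1, 2) adds the kernel integral of 3
piece [2, 3): integrate 2 against the kernel

on [0, 1/2): t
on [1/2, 1): log(t)/t
on [1, 2): 3
on [2, 3): 2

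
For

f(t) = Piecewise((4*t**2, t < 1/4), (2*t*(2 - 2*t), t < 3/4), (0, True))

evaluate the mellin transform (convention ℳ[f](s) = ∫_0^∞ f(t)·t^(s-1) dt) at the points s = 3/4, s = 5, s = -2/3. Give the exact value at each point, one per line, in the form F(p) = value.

undo the common scale on t: t**2 on [0, 1/2); t*(2 - t) on [1/2, 3/2)
strip the shared t-power: t on [0, 1/2); 2 - t on [1/2, 3/2)
the 2 pieces separated at 1/4 each add one integral
piece [0, 1/4): integrate 4*t**2 against the kernel
∫ 2*t*(2 - 2*t)·t^(s-1) over [1/4, 3/4)

F(3/4) = 3*sqrt(2)*(-10 + 23*3**(3/4))/308
F(5) = 3637/86016
F(-2/3) = -21*2**(1/3)/4 + 39*6**(1/3)/8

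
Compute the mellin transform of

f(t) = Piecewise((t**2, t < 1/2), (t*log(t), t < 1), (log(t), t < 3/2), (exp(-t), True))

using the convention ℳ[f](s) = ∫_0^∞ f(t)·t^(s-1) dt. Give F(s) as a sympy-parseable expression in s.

(4*2**s*s**2*(s + 2)*(s**2 + 2*s + 1)*uppergamma(s, 3/2) - 4*2**s*s**2*(s + 2) + 4*2**s*(s + 2)*(s**2 + 2*s + 1) + 3**s*s*(s + 2)*(-4*log(2) + 4*log(3))*(s**2 + 2*s + 1) - 4*3**s*(s + 2)*(s**2 + 2*s + 1) + s**3*(s + 2)*log(4) + s**2*(s + 2)*log(4) + 2*s**2*(s + 2) + s**2*(s**2 + 2*s + 1))/(4*2**s*s**2*(s + 2)*(s**2 + 2*s + 1))
  Re(s) > -2

linearity at 1/2, 1, 3/2 turns ℳ[f](s) into 4 summed integrals
between 0 and 1/2 the integrand is t**2·t^(s-1)
on [1/2, 1): add ∫ t*log(t)·t^(s-1) dt
on [1, 3/2) integrate f = log(t) against the kernel
over [3/2, ∞), the kernel integral of exp(-t) enters the sum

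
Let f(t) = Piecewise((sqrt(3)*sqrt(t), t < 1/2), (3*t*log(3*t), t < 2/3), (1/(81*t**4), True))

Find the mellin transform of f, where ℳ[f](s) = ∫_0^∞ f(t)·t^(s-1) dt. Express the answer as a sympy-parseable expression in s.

(32*2**(2*s)*s*(s - 4)*(2*s + 1)*log(2) - 32*2**(2*s)*(s - 4)*(2*s + 1) + 32*2**(2*s)*(s - 4)*(2*s + 1)*log(2) + 3**s*s*(s - 4)*(2*s + 1)*(-24*log(3) + 24*log(2)) + 3**s*(s - 4)*(2*s + 1)*(-24*log(3) + 24*log(2)) + 24*3**s*(s - 4)*(2*s + 1) + 16*3**s*sqrt(6)*(s - 4)*(s**2 + 2*s + 1) - 4**s*(2*s + 1)*(s**2 + 2*s + 1))/(16*6**s*(s - 4)*(2*s + 1)*(s**2 + 2*s + 1))
  -1/2 < Re(s) < 4

reversing the common scale on t: sqrt(t) on [0, 3/2); t*log(t) on [3/2, 2); t**(-4) on [2, ∞)
slice at 1/2, 2/3, transform all 3 pieces, and sum them
for t in [0, 1/2): the term is ∫ sqrt(3)*sqrt(t)·t^(s-1)
the [1/2, 2/3) slice contributes ∫ 3*t*log(3*t)·t^(s-1) dt
[2/3, ∞) adds the kernel integral of 1/(81*t**4)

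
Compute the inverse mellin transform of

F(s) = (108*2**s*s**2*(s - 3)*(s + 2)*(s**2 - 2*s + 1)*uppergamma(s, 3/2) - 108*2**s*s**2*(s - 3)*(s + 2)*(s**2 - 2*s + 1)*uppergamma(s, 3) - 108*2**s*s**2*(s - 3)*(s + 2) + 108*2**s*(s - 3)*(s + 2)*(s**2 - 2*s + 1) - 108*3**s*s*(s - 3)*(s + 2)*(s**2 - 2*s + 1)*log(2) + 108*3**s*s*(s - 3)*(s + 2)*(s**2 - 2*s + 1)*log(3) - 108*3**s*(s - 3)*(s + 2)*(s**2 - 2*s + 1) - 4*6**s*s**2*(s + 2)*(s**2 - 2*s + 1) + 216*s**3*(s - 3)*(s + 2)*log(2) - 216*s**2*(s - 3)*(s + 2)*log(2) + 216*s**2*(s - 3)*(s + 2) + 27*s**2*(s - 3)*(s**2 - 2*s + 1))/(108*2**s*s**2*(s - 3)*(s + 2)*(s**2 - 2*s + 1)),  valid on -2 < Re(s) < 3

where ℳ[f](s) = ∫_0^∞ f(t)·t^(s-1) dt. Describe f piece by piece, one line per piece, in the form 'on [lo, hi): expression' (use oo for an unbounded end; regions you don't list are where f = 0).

linearity at 1/2, 1, 3/2, 3 turns ℳ[f](s) into 5 summed integrals
[0, 1/2) adds the kernel integral of t**2
the [1/2, 1) slice contributes ∫ log(t)/t·t^(s-1) dt
for t in [1, 3/2): the term is ∫ log(t)·t^(s-1)
for t in [3/2, 3): the term is ∫ exp(-t)·t^(s-1)
over [3, ∞), the kernel integral of t**(-3) enters the sum

on [0, 1/2): t**2
on [1/2, 1): log(t)/t
on [1, 3/2): log(t)
on [3/2, 3): exp(-t)
on [3, oo): t**(-3)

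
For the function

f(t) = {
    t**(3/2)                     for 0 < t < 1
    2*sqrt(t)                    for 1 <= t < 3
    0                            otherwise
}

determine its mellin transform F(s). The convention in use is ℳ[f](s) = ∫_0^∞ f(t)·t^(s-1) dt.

split f at 1: ℳ[f](s) collects 2 kernel integrals
∫ t**(3/2)·t^(s-1) over [0, 1)
over [1, 3), the kernel integral of 2*sqrt(t) enters the sum

(4*sqrt(3)*3**s*(2*s + 3) - 4*s - 10)/((2*s + 1)*(2*s + 3))
  Re(s) > -3/2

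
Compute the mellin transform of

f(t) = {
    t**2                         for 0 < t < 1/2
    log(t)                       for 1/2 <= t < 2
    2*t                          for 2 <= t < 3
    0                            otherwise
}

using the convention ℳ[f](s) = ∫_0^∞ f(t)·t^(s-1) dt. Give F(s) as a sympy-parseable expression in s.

treat the 3 regions marked off by 1/2, 2 separately and sum
∫ t**2·t^(s-1) over [0, 1/2)
∫ log(t)·t^(s-1) over [1/2, 2)
over [2, 3), the kernel integral of 2*t enters the sum

(-16*2**(2*s)*s**2*(s + 2) + 4*2**(2*s)*s*(s + 1)*(s + 2)*log(2) - 4*2**(2*s)*(s + 1)*(s + 2) + 24*6**s*s**2*(s + 2) + s**2*(s + 1) + 4*s*(s + 1)*(s + 2)*log(2) + 4*(s + 1)*(s + 2))/(4*2**s*s**2*(s + 1)*(s + 2))
  Re(s) > -2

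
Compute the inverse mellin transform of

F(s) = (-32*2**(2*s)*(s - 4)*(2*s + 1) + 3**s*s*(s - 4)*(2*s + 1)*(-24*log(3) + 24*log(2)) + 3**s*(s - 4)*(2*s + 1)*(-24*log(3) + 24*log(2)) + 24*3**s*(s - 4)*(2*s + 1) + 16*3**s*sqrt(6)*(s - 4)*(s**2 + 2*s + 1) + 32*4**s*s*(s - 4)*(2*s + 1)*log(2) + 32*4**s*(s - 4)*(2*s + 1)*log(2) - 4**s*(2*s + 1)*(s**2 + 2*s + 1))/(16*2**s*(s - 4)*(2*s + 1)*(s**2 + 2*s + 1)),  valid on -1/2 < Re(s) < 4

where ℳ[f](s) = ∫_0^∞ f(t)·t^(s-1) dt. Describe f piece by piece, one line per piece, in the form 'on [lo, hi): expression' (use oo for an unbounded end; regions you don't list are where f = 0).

on [0, 3/2): sqrt(t)
on [3/2, 2): t*log(t)
on [2, oo): t**(-4)

integrate the 3 segments split at 3/2, 2, then add the results
segment 0 to 3/2 holds sqrt(t); add its integral
on [3/2, 2) integrate f = t*log(t) against the kernel
on [2, ∞) integrate f = t**(-4) against the kernel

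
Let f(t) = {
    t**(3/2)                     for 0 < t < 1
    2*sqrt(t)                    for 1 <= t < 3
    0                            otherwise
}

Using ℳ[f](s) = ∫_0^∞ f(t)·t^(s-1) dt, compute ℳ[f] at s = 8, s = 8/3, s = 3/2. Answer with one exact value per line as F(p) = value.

F(8) = -42/323 + 26244*sqrt(3)/17
F(8/3) = -186/475 + 324*3**(1/6)/19
F(3/2) = 25/3

linearity at 1 turns ℳ[f](s) into 2 summed integrals
∫ over [0, 1) of t**(3/2)·t^(s-1) joins the sum
the [1, 3) slice contributes ∫ 2*sqrt(t)·t^(s-1) dt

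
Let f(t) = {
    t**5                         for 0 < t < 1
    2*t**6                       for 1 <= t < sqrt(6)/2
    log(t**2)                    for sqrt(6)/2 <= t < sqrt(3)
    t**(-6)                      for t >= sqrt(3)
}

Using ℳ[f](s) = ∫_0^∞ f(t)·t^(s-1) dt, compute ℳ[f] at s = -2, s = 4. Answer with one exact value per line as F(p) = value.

peel off the power substitution: t**(5/2) on [0, 1); 2*t**3 on [1, 3/2); log(t) on [3/2, 3); …
reversing the shared t-power: t**(7/2) on [0, 1); 2*t**4 on [1, 3/2); t*log(t) on [3/2, 3); …
invert the shared t-power to get t**(3/2) on [0, 1); 2*t**2 on [1, 3/2); log(t)/t on [3/2, 3); …
treat the 4 regions marked off by 1, sqrt(6)/2, sqrt(3) separately and sum
on [0, 1) integrate f = t**5 against the kernel
piece [1, sqrt(6)/2): integrate 2*t**6 against the kernel
on [sqrt(6)/2, sqrt(3)): add ∫ log(t**2)·t^(s-1) dt
for t in [sqrt(3), ∞): the term is ∫ t**(-6)·t^(s-1)

F(-2) = -log(2)/3 + log(3)/6 + 365/324
F(4) = 271/360 + log(3*90699264**(1/16))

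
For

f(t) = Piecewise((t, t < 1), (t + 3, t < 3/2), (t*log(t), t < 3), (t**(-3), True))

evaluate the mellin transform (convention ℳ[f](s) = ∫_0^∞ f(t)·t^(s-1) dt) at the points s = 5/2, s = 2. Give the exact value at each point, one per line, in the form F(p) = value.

treat the 4 regions marked off by 1, 3/2, 3 separately and sum
for t in [0, 1): the term is ∫ t·t^(s-1)
on [1, 3/2) integrate f = (t + 3) against the kernel
over [3/2, 3), the kernel integral of t*log(t) enters the sum
∫ over [3, ∞) of t**(-3)·t^(s-1) joins the sum

F(5/2) = -226*sqrt(3)/147 - 27*sqrt(6)*log(3)/56 - 6/5 + 27*sqrt(6)*log(2)/56 + 3861*sqrt(6)/1960 + 54*sqrt(3)*log(3)/7
F(2) = 17/24 + 9*log(2)/8 + 63*log(3)/8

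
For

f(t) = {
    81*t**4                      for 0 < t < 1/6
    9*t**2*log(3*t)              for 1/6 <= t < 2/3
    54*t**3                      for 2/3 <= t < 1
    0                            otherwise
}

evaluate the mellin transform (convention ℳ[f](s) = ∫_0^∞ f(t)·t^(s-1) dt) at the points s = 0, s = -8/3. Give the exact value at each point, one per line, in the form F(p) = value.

strip the common scale on t: t**4 on [0, 1/2); t**2*log(t) on [1/2, 2); 2*t**3 on [2, 3)
strip the shared t-power: t**2 on [0, 1/2); log(t) on [1/2, 2); 2*t on [2, 3)
slice at 1/6, 2/3, transform all 3 pieces, and sum them
[0, 1/6) adds the kernel integral of 81*t**4
over [1/6, 2/3), the kernel integral of 9*t**2*log(3*t) enters the sum
∫ over [2/3, 1) of 54*t**3·t^(s-1) joins the sum

F(0) = 17*log(2)/8 + 2255/192
F(-8/3) = -513*18**(1/3)/8 - log(2**(27*18**(1/3)/4 + 27*6**(2/3)/2)) + 351*6**(2/3)/16 + 162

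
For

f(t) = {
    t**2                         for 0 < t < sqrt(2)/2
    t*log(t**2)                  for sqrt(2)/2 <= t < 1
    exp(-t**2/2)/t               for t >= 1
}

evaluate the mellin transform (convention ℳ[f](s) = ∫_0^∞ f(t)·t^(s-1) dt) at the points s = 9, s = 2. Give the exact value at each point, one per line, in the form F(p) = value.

F(9) = -31/1600 + sqrt(2)/704 + log(2)/320 + 79*exp(-1/2)
F(2) = sqrt(2)*(-23*sqrt(2) + 16 + 24*log(2) + 144*sqrt(pi)*erfc(sqrt(2)/2))/288

remove the shared t-power first: t**3 on [0, sqrt(2)/2); t**2*log(t**2) on [sqrt(2)/2, 1); exp(-t**2/2) on [1, ∞)
reversing the power substitution: t**(3/2) on [0, 1/2); t*log(t) on [1/2, 1); exp(-t/2) on [1, ∞)
treat the 3 regions marked off by sqrt(2)/2, 1 separately and sum
for t in [0, sqrt(2)/2): the term is ∫ t**2·t^(s-1)
for t in [sqrt(2)/2, 1): the term is ∫ t*log(t**2)·t^(s-1)
segment [1, ∞) carries exp(-t**2/2)/t; integrate it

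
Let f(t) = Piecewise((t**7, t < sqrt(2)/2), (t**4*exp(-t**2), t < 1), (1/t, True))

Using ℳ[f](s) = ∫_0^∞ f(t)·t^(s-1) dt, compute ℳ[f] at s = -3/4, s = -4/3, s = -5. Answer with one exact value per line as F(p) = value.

remove the power substitution first: t**(7/2) on [0, 1/2); t**2*exp(-t) on [1/2, 1); 1/sqrt(t) on [1, ∞)
back out the shared t-power: t**(3/2) on [0, 1/2); exp(-t) on [1/2, 1); t**(-5/2) on [1, ∞)
f breaks at sqrt(2)/2, 1 into 3 integrals to sum
between 0 and sqrt(2)/2 the integrand is t**7·t^(s-1)
over [sqrt(2)/2, 1), the kernel integral of t**4*exp(-t**2) enters the sum
for t in [1, ∞): the term is ∫ 1/t·t^(s-1)

F(-3/4) = -uppergamma(13/8, 1)/2 + 2**(7/8)/100 + uppergamma(13/8, 1/2)/2 + 4/7
F(-4/3) = -uppergamma(4/3, 1)/2 + 3*2**(1/6)/136 + uppergamma(4/3, 1/2)/2 + 3/7
F(-5) = -sqrt(pi)*erfc(sqrt(2)/2) - exp(-1) + sqrt(pi)*erfc(1) + 5/12 + sqrt(2)*exp(-1/2)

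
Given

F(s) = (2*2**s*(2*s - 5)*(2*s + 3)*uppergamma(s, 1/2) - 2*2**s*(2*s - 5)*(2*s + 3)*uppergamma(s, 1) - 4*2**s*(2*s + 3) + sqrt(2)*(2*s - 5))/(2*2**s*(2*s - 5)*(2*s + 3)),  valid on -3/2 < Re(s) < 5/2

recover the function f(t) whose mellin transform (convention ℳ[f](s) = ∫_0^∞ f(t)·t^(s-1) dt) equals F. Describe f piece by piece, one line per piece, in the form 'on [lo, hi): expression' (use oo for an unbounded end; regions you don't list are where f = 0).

on [0, 1/2): t**(3/2)
on [1/2, 1): exp(-t)
on [1, oo): t**(-5/2)

split f at 1/2, 1: ℳ[f](s) collects 3 kernel integrals
on [0, 1/2): add ∫ t**(3/2)·t^(s-1) dt
[1/2, 1) adds the kernel integral of exp(-t)
on [1, ∞): add ∫ t**(-5/2)·t^(s-1) dt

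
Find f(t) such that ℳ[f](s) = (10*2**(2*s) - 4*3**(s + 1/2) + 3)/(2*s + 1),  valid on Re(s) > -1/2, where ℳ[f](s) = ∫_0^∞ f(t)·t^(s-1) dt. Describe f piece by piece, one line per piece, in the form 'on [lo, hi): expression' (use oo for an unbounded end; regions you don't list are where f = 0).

on [0, 1): 2*sqrt(t)
on [1, 3): sqrt(t)/2
on [3, 4): 5*sqrt(t)/2

summing 3 kernel integrals split by 1, 3 yields ℳ[f](s)
the [0, 1) slice contributes ∫ 2*sqrt(t)·t^(s-1) dt
[1, 3) adds the kernel integral of sqrt(t)/2
∫ 5*sqrt(t)/2·t^(s-1) over [3, 4)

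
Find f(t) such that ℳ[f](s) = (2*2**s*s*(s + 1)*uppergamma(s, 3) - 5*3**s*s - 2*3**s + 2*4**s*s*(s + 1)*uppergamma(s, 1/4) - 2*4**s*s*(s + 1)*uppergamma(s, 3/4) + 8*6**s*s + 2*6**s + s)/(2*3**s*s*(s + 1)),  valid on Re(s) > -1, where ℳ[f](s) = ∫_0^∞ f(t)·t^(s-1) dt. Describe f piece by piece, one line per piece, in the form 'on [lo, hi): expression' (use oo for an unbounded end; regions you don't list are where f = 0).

invert the common scale on t to get t on [0, 1/2); exp(-t/2) on [1/2, 3/2); t + 1 on [3/2, 3); …
linearity at 1/3, 1, 2 turns ℳ[f](s) into 4 summed integrals
∫ 3*t/2·t^(s-1) over [0, 1/3)
segment [1/3, 1) carries exp(-3*t/4); integrate it
the [1, 2) slice contributes ∫ (3*t/2 + 1)·t^(s-1) dt
on [2, ∞) integrate f = exp(-3*t/2) against the kernel

on [0, 1/3): 3*t/2
on [1/3, 1): exp(-3*t/4)
on [1, 2): 3*t/2 + 1
on [2, oo): exp(-3*t/2)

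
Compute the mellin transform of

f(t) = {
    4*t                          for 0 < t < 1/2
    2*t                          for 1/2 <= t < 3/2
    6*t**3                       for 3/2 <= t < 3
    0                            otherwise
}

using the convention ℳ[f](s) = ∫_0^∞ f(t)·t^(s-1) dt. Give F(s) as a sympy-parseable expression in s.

summing 3 kernel integrals split by 1/2, 3/2 yields ℳ[f](s)
the [0, 1/2) slice contributes ∫ 4*t·t^(s-1) dt
piece [1/2, 3/2): integrate 2*t against the kernel
∫ over [3/2, 3) of 6*t**3·t^(s-1) joins the sum

(-69*3**s*s - 45*3**s + 648*6**s*s + 648*6**s + 4*s + 12)/(4*2**s*(s**2 + 4*s + 3))
  Re(s) > -1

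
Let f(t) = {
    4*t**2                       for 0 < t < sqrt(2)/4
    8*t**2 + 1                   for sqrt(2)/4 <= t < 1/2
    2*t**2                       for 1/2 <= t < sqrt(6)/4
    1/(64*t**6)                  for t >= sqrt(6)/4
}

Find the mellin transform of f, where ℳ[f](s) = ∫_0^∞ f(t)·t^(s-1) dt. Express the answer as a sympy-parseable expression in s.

peel off the common scale on t: t**2 on [0, sqrt(2)/2); 2*t**2 + 1 on [sqrt(2)/2, 1); t**2/2 on [1, sqrt(6)/2); …
the power substitution comes off first: t on [0, 1/2); 2*t + 1 on [1/2, 1); t/2 on [1, 3/2); …
integrate the 4 segments split at sqrt(2)/4, 1/2, sqrt(6)/4, then add the results
piece [0, sqrt(2)/4): integrate 4*t**2 against the kernel
between sqrt(2)/4 and 1/2 the integrand is (8*t**2 + 1)·t^(s-1)
between 1/2 and sqrt(6)/4 the integrand is 2*t**2·t^(s-1)
[sqrt(6)/4, ∞) adds the kernel integral of 1/(64*t**6)

(sqrt(2)/4)**s*(270*2**(s/2)*s*(s - 6) + 216*2**(s/2)*(s - 6) + 81*3**(s/2)*s*(s - 6) - 32*3**(s/2)*s*(s + 2) - 162*s*(s - 6) - 216*s + 1296)/(108*s*(s - 6)*(s + 2))
  -2 < Re(s) < 6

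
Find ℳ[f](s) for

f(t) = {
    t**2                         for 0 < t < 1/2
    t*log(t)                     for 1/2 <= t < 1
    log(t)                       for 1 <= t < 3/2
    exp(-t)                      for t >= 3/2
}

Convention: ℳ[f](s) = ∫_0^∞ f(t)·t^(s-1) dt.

integrate the 4 segments split at 1/2, 1, 3/2, then add the results
between 0 and 1/2 the integrand is t**2·t^(s-1)
piece [1/2, 1): integrate t*log(t) against the kernel
∫ over [1, 3/2) of log(t)·t^(s-1) joins the sum
[3/2, ∞) adds the kernel integral of exp(-t)

(4*2**s*s**2*(s + 2)*(s**2 + 2*s + 1)*uppergamma(s, 3/2) - 4*2**s*s**2*(s + 2) + 4*2**s*(s + 2)*(s**2 + 2*s + 1) + 3**s*s*(s + 2)*(-4*log(2) + 4*log(3))*(s**2 + 2*s + 1) - 4*3**s*(s + 2)*(s**2 + 2*s + 1) + s**3*(s + 2)*log(4) + s**2*(s + 2)*log(4) + 2*s**2*(s + 2) + s**2*(s**2 + 2*s + 1))/(4*2**s*s**2*(s + 2)*(s**2 + 2*s + 1))
  Re(s) > -2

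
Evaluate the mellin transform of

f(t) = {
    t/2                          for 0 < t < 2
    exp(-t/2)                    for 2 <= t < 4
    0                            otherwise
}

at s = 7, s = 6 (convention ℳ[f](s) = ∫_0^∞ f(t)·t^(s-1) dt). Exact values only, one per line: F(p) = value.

F(7) = -677888*exp(-2) + 16 + 250496*exp(-1)
F(6) = -55808*exp(-2) + 64/7 + 20864*exp(-1)

strip the common scale on t: t on [0, 1); exp(-t) on [1, 2)
summing 2 kernel integrals split by 2 yields ℳ[f](s)
∫ over [0, 2) of t/2·t^(s-1) joins the sum
on [2, 4) integrate f = exp(-t/2) against the kernel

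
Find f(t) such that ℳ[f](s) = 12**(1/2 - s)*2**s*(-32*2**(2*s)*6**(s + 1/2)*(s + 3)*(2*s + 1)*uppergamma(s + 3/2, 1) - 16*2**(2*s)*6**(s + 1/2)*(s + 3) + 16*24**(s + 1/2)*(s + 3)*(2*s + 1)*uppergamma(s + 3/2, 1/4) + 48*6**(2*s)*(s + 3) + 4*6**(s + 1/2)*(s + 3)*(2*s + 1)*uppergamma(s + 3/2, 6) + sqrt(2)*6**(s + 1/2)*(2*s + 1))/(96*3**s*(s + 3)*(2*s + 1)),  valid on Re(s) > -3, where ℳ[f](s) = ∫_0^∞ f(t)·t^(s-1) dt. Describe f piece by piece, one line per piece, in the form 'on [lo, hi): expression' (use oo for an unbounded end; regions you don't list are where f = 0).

strip the common scale on t: t**3 on [0, 1/2); t**(3/2)*exp(-t/2) on [1/2, 2); sqrt(t)/2 on [2, 3); …
invert the shared t-power to get t**(5/2) on [0, 1/2); t*exp(-t/2) on [1/2, 2); 1/2 on [2, 3); …
invert the shared t-power to get t**(3/2) on [0, 1/2); exp(-t/2) on [1/2, 2); 1/(2*t) on [2, 3); …
the 4 pieces separated at 1/3, 4/3, 2 each add one integral
segment [0, 1/3) carries 27*t**3/8; integrate it
over [1/3, 4/3), the kernel integral of 3*sqrt(6)*t**(3/2)*exp(-3*t/4)/4 enters the sum
for t in [4/3, 2): the term is ∫ sqrt(6)*sqrt(t)/4·t^(s-1)
on [2, ∞) integrate f = 3*sqrt(6)*t**(3/2)*exp(-3*t)/4 against the kernel

on [0, 1/3): 27*t**3/8
on [1/3, 4/3): 3*sqrt(6)*t**(3/2)*exp(-3*t/4)/4
on [4/3, 2): sqrt(6)*sqrt(t)/4
on [2, oo): 3*sqrt(6)*t**(3/2)*exp(-3*t)/4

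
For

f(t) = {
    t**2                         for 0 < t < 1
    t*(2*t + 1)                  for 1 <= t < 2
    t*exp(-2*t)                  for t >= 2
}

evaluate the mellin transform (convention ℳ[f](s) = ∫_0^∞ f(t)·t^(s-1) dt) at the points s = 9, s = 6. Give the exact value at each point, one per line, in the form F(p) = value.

remove the shared t-power first: t**3 on [0, 1); t**2*(2*t + 1) on [1, 2); t**2*exp(-2*t) on [2, ∞)
the shared t-power comes off first: t on [0, 1); 2*t + 1 on [1, 2); exp(-2*t) on [2, ∞)
split f at 1, 2: ℳ[f](s) collects 3 kernel integrals
∫ t**2·t^(s-1) over [0, 1)
on [1, 2): add ∫ t*(2*t + 1)·t^(s-1) dt
over [2, ∞), the kernel integral of t*exp(-2*t) enters the sum

F(9) = 153527*exp(-4)/8 + 52203/110
F(6) = 2185*exp(-4)/8 + 4593/56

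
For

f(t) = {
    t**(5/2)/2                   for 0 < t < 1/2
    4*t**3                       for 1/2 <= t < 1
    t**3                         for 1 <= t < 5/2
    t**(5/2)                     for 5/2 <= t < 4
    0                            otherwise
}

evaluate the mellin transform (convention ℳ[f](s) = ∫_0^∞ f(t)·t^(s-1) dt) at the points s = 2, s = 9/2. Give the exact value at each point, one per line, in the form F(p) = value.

the 4 pieces separated at 1/2, 1, 5/2 each add one integral
[0, 1/2) adds the kernel integral of t**(5/2)/2
on [1/2, 1): add ∫ 4*t**3·t^(s-1) dt
between 1 and 5/2 the integrand is t**3·t^(s-1)
on [5/2, 4): add ∫ t**(5/2)·t^(s-1) dt

F(2) = -625*sqrt(10)/144 + sqrt(2)/288 + 192793/1440
F(9/2) = -sqrt(2)/480 + 15625*sqrt(10)/384 + 2884837/1280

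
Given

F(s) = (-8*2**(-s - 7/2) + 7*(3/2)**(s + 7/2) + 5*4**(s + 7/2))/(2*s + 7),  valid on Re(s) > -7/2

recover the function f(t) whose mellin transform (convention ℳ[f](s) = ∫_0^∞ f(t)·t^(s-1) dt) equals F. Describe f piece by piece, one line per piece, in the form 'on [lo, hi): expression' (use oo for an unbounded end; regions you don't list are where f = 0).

on [0, 1/2): 2*t**(7/2)
on [1/2, 3/2): 6*t**(7/2)
on [3/2, 4): 5*t**(7/2)/2

f breaks at 1/2, 3/2 into 3 integrals to sum
∫ over [0, 1/2) of 2*t**(7/2)·t^(s-1) joins the sum
segment [1/2, 3/2) carries 6*t**(7/2); integrate it
for t in [3/2, 4): the term is ∫ 5*t**(7/2)/2·t^(s-1)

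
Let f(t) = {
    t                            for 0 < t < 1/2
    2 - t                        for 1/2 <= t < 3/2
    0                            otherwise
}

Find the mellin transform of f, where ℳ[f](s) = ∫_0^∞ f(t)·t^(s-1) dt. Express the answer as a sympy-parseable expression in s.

(3**s*s + 4*3**s - 2*s - 4)/(2*2**s*s*(s + 1))
  Re(s) > -1

split f at 1/2: ℳ[f](s) collects 2 kernel integrals
between 0 and 1/2 the integrand is t·t^(s-1)
piece [1/2, 3/2): integrate (2 - t) against the kernel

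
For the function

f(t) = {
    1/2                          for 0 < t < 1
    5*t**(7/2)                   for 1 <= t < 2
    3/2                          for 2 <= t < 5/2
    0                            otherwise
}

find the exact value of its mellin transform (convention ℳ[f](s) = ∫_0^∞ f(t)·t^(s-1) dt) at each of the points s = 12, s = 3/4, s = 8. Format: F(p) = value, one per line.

slice at 1, 2, transform all 3 pieces, and sum them
on [0, 1) integrate f = 1/2 against the kernel
∫ 5*t**(7/2)·t^(s-1) over [1, 2)
on [2, 5/2) integrate f = 3/2 against the kernel

F(12) = 21143940973/3047424 + 327680*sqrt(2)/31
F(3/4) = -2*2**(3/4) - 26/51 + 2**(1/4)*5**(3/4) + 320*2**(1/4)/17
F(8) = 22396069/94208 + 20480*sqrt(2)/23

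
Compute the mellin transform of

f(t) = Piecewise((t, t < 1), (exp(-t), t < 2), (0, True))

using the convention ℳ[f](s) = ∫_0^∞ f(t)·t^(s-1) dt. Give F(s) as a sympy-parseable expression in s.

((s + 1)*uppergamma(s, 1) - (s + 1)*uppergamma(s, 2) + 1)/(s + 1)
  Re(s) > -1

linearity at 1 turns ℳ[f](s) into 2 summed integrals
on [0, 1): add ∫ t·t^(s-1) dt
over [1, 2), the kernel integral of exp(-t) enters the sum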